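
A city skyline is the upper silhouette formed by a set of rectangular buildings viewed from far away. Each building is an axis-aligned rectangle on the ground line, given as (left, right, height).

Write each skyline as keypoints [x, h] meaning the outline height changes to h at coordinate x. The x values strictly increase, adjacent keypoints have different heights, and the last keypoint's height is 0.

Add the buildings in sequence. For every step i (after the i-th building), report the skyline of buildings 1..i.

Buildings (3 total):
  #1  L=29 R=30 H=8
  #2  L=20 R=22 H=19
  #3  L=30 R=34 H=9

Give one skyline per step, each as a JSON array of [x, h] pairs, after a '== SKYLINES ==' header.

== SKYLINES ==
[[29,8],[30,0]]
[[20,19],[22,0],[29,8],[30,0]]
[[20,19],[22,0],[29,8],[30,9],[34,0]]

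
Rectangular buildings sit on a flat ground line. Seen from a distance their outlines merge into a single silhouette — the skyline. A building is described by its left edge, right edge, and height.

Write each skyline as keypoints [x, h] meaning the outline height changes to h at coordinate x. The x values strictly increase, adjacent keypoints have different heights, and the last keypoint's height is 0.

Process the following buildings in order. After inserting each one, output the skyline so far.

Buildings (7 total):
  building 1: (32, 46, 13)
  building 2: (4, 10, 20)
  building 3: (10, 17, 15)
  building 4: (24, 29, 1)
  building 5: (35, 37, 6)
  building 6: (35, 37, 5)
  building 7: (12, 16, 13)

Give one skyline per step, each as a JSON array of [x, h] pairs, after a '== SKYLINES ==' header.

== SKYLINES ==
[[32,13],[46,0]]
[[4,20],[10,0],[32,13],[46,0]]
[[4,20],[10,15],[17,0],[32,13],[46,0]]
[[4,20],[10,15],[17,0],[24,1],[29,0],[32,13],[46,0]]
[[4,20],[10,15],[17,0],[24,1],[29,0],[32,13],[46,0]]
[[4,20],[10,15],[17,0],[24,1],[29,0],[32,13],[46,0]]
[[4,20],[10,15],[17,0],[24,1],[29,0],[32,13],[46,0]]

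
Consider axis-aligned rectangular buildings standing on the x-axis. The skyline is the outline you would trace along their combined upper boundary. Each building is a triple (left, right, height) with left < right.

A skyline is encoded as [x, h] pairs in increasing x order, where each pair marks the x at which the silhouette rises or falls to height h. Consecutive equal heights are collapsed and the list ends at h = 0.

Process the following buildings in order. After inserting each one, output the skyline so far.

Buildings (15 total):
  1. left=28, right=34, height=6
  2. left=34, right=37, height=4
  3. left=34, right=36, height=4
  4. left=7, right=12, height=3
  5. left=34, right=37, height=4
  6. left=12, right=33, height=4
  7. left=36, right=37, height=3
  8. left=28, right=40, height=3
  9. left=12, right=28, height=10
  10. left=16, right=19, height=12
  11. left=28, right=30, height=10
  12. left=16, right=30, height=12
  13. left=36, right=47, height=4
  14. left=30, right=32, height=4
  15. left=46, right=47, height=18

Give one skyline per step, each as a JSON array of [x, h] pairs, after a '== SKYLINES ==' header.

== SKYLINES ==
[[28,6],[34,0]]
[[28,6],[34,4],[37,0]]
[[28,6],[34,4],[37,0]]
[[7,3],[12,0],[28,6],[34,4],[37,0]]
[[7,3],[12,0],[28,6],[34,4],[37,0]]
[[7,3],[12,4],[28,6],[34,4],[37,0]]
[[7,3],[12,4],[28,6],[34,4],[37,0]]
[[7,3],[12,4],[28,6],[34,4],[37,3],[40,0]]
[[7,3],[12,10],[28,6],[34,4],[37,3],[40,0]]
[[7,3],[12,10],[16,12],[19,10],[28,6],[34,4],[37,3],[40,0]]
[[7,3],[12,10],[16,12],[19,10],[30,6],[34,4],[37,3],[40,0]]
[[7,3],[12,10],[16,12],[30,6],[34,4],[37,3],[40,0]]
[[7,3],[12,10],[16,12],[30,6],[34,4],[47,0]]
[[7,3],[12,10],[16,12],[30,6],[34,4],[47,0]]
[[7,3],[12,10],[16,12],[30,6],[34,4],[46,18],[47,0]]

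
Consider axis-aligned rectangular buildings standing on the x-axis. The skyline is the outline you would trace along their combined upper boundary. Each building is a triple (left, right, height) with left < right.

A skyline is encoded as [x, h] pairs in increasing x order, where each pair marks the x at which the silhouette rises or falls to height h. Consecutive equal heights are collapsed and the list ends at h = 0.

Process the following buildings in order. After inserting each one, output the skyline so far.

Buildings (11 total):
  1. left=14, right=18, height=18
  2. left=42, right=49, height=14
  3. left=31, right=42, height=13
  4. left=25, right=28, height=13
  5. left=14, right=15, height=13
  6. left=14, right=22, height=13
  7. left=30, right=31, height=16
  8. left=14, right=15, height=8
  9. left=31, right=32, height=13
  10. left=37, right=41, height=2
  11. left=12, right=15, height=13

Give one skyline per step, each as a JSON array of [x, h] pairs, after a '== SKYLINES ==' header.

== SKYLINES ==
[[14,18],[18,0]]
[[14,18],[18,0],[42,14],[49,0]]
[[14,18],[18,0],[31,13],[42,14],[49,0]]
[[14,18],[18,0],[25,13],[28,0],[31,13],[42,14],[49,0]]
[[14,18],[18,0],[25,13],[28,0],[31,13],[42,14],[49,0]]
[[14,18],[18,13],[22,0],[25,13],[28,0],[31,13],[42,14],[49,0]]
[[14,18],[18,13],[22,0],[25,13],[28,0],[30,16],[31,13],[42,14],[49,0]]
[[14,18],[18,13],[22,0],[25,13],[28,0],[30,16],[31,13],[42,14],[49,0]]
[[14,18],[18,13],[22,0],[25,13],[28,0],[30,16],[31,13],[42,14],[49,0]]
[[14,18],[18,13],[22,0],[25,13],[28,0],[30,16],[31,13],[42,14],[49,0]]
[[12,13],[14,18],[18,13],[22,0],[25,13],[28,0],[30,16],[31,13],[42,14],[49,0]]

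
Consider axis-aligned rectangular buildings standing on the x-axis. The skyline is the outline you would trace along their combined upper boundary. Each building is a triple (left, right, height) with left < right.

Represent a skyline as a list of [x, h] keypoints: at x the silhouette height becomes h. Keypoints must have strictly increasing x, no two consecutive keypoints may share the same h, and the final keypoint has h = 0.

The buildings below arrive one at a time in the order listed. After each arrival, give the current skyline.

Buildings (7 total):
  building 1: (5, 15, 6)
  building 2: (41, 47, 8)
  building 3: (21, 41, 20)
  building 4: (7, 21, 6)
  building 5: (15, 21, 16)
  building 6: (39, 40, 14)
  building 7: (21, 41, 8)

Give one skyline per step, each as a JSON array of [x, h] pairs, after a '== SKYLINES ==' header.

== SKYLINES ==
[[5,6],[15,0]]
[[5,6],[15,0],[41,8],[47,0]]
[[5,6],[15,0],[21,20],[41,8],[47,0]]
[[5,6],[21,20],[41,8],[47,0]]
[[5,6],[15,16],[21,20],[41,8],[47,0]]
[[5,6],[15,16],[21,20],[41,8],[47,0]]
[[5,6],[15,16],[21,20],[41,8],[47,0]]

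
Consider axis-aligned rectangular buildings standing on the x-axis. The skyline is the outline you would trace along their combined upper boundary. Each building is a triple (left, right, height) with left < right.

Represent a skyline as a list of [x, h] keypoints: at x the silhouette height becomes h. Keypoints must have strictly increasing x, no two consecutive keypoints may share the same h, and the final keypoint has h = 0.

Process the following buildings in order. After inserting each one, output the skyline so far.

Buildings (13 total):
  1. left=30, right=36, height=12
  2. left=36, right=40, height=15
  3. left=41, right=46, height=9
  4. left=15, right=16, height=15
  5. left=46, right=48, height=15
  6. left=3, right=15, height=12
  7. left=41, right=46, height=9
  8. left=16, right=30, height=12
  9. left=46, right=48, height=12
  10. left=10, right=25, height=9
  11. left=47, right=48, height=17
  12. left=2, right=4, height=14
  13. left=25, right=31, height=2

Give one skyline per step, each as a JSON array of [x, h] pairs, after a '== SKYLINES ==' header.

== SKYLINES ==
[[30,12],[36,0]]
[[30,12],[36,15],[40,0]]
[[30,12],[36,15],[40,0],[41,9],[46,0]]
[[15,15],[16,0],[30,12],[36,15],[40,0],[41,9],[46,0]]
[[15,15],[16,0],[30,12],[36,15],[40,0],[41,9],[46,15],[48,0]]
[[3,12],[15,15],[16,0],[30,12],[36,15],[40,0],[41,9],[46,15],[48,0]]
[[3,12],[15,15],[16,0],[30,12],[36,15],[40,0],[41,9],[46,15],[48,0]]
[[3,12],[15,15],[16,12],[36,15],[40,0],[41,9],[46,15],[48,0]]
[[3,12],[15,15],[16,12],[36,15],[40,0],[41,9],[46,15],[48,0]]
[[3,12],[15,15],[16,12],[36,15],[40,0],[41,9],[46,15],[48,0]]
[[3,12],[15,15],[16,12],[36,15],[40,0],[41,9],[46,15],[47,17],[48,0]]
[[2,14],[4,12],[15,15],[16,12],[36,15],[40,0],[41,9],[46,15],[47,17],[48,0]]
[[2,14],[4,12],[15,15],[16,12],[36,15],[40,0],[41,9],[46,15],[47,17],[48,0]]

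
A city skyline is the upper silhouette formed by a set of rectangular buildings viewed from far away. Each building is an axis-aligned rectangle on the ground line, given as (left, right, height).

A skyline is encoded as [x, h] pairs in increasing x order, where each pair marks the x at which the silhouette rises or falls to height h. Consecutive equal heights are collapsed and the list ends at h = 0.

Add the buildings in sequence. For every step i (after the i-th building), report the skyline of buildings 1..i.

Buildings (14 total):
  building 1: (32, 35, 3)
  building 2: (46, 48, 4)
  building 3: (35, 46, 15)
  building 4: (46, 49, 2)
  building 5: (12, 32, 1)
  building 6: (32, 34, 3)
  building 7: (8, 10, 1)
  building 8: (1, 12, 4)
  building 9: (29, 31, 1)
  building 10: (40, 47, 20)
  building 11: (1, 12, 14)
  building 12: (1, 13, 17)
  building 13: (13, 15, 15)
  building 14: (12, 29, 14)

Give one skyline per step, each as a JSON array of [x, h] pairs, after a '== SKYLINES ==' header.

== SKYLINES ==
[[32,3],[35,0]]
[[32,3],[35,0],[46,4],[48,0]]
[[32,3],[35,15],[46,4],[48,0]]
[[32,3],[35,15],[46,4],[48,2],[49,0]]
[[12,1],[32,3],[35,15],[46,4],[48,2],[49,0]]
[[12,1],[32,3],[35,15],[46,4],[48,2],[49,0]]
[[8,1],[10,0],[12,1],[32,3],[35,15],[46,4],[48,2],[49,0]]
[[1,4],[12,1],[32,3],[35,15],[46,4],[48,2],[49,0]]
[[1,4],[12,1],[32,3],[35,15],[46,4],[48,2],[49,0]]
[[1,4],[12,1],[32,3],[35,15],[40,20],[47,4],[48,2],[49,0]]
[[1,14],[12,1],[32,3],[35,15],[40,20],[47,4],[48,2],[49,0]]
[[1,17],[13,1],[32,3],[35,15],[40,20],[47,4],[48,2],[49,0]]
[[1,17],[13,15],[15,1],[32,3],[35,15],[40,20],[47,4],[48,2],[49,0]]
[[1,17],[13,15],[15,14],[29,1],[32,3],[35,15],[40,20],[47,4],[48,2],[49,0]]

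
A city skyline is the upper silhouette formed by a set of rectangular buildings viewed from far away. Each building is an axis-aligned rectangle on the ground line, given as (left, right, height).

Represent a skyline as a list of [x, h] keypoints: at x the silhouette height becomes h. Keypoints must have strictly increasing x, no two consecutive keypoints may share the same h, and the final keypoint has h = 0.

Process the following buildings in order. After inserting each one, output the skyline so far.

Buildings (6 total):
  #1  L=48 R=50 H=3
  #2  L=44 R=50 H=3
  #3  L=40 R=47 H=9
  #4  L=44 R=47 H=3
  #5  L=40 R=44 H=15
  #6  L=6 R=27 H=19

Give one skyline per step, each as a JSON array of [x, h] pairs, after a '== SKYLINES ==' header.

== SKYLINES ==
[[48,3],[50,0]]
[[44,3],[50,0]]
[[40,9],[47,3],[50,0]]
[[40,9],[47,3],[50,0]]
[[40,15],[44,9],[47,3],[50,0]]
[[6,19],[27,0],[40,15],[44,9],[47,3],[50,0]]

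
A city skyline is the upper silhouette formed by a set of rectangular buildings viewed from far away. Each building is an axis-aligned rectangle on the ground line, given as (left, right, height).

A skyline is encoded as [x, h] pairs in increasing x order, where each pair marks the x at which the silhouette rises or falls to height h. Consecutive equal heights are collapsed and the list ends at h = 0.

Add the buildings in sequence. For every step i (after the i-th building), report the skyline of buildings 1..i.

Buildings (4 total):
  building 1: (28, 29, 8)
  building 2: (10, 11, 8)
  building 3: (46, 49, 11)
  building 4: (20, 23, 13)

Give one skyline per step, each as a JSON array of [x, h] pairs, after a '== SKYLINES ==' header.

== SKYLINES ==
[[28,8],[29,0]]
[[10,8],[11,0],[28,8],[29,0]]
[[10,8],[11,0],[28,8],[29,0],[46,11],[49,0]]
[[10,8],[11,0],[20,13],[23,0],[28,8],[29,0],[46,11],[49,0]]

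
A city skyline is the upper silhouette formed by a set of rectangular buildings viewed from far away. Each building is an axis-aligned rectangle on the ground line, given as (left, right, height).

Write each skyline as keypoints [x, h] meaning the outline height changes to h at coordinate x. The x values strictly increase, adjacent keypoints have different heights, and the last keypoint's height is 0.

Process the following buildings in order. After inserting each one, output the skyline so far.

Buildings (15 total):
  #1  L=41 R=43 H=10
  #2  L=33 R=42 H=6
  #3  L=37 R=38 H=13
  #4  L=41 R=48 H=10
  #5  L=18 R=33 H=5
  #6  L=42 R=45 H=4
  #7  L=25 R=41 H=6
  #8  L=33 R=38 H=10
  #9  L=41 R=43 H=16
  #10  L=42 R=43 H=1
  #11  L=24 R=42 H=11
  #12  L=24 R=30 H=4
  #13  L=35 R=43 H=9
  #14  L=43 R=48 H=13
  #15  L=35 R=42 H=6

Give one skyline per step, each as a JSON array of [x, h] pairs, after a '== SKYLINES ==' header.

== SKYLINES ==
[[41,10],[43,0]]
[[33,6],[41,10],[43,0]]
[[33,6],[37,13],[38,6],[41,10],[43,0]]
[[33,6],[37,13],[38,6],[41,10],[48,0]]
[[18,5],[33,6],[37,13],[38,6],[41,10],[48,0]]
[[18,5],[33,6],[37,13],[38,6],[41,10],[48,0]]
[[18,5],[25,6],[37,13],[38,6],[41,10],[48,0]]
[[18,5],[25,6],[33,10],[37,13],[38,6],[41,10],[48,0]]
[[18,5],[25,6],[33,10],[37,13],[38,6],[41,16],[43,10],[48,0]]
[[18,5],[25,6],[33,10],[37,13],[38,6],[41,16],[43,10],[48,0]]
[[18,5],[24,11],[37,13],[38,11],[41,16],[43,10],[48,0]]
[[18,5],[24,11],[37,13],[38,11],[41,16],[43,10],[48,0]]
[[18,5],[24,11],[37,13],[38,11],[41,16],[43,10],[48,0]]
[[18,5],[24,11],[37,13],[38,11],[41,16],[43,13],[48,0]]
[[18,5],[24,11],[37,13],[38,11],[41,16],[43,13],[48,0]]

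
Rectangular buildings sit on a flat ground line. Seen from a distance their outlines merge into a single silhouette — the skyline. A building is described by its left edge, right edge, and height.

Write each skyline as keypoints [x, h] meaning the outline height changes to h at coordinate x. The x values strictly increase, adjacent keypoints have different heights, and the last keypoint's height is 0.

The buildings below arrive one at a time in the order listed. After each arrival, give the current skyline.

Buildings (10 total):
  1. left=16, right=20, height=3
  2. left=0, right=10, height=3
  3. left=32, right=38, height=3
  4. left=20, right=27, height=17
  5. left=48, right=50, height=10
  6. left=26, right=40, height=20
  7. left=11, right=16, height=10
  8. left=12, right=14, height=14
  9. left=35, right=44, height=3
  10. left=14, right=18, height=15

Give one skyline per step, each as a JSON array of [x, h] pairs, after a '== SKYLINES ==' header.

== SKYLINES ==
[[16,3],[20,0]]
[[0,3],[10,0],[16,3],[20,0]]
[[0,3],[10,0],[16,3],[20,0],[32,3],[38,0]]
[[0,3],[10,0],[16,3],[20,17],[27,0],[32,3],[38,0]]
[[0,3],[10,0],[16,3],[20,17],[27,0],[32,3],[38,0],[48,10],[50,0]]
[[0,3],[10,0],[16,3],[20,17],[26,20],[40,0],[48,10],[50,0]]
[[0,3],[10,0],[11,10],[16,3],[20,17],[26,20],[40,0],[48,10],[50,0]]
[[0,3],[10,0],[11,10],[12,14],[14,10],[16,3],[20,17],[26,20],[40,0],[48,10],[50,0]]
[[0,3],[10,0],[11,10],[12,14],[14,10],[16,3],[20,17],[26,20],[40,3],[44,0],[48,10],[50,0]]
[[0,3],[10,0],[11,10],[12,14],[14,15],[18,3],[20,17],[26,20],[40,3],[44,0],[48,10],[50,0]]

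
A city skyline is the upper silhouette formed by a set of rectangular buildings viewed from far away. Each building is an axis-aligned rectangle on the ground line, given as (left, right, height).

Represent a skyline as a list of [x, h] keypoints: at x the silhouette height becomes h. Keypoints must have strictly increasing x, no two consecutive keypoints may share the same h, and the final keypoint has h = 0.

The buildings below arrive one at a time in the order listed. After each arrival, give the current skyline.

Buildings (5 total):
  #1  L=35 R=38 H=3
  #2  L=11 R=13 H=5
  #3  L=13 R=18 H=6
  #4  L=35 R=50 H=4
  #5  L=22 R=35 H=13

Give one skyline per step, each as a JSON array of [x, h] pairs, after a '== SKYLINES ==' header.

== SKYLINES ==
[[35,3],[38,0]]
[[11,5],[13,0],[35,3],[38,0]]
[[11,5],[13,6],[18,0],[35,3],[38,0]]
[[11,5],[13,6],[18,0],[35,4],[50,0]]
[[11,5],[13,6],[18,0],[22,13],[35,4],[50,0]]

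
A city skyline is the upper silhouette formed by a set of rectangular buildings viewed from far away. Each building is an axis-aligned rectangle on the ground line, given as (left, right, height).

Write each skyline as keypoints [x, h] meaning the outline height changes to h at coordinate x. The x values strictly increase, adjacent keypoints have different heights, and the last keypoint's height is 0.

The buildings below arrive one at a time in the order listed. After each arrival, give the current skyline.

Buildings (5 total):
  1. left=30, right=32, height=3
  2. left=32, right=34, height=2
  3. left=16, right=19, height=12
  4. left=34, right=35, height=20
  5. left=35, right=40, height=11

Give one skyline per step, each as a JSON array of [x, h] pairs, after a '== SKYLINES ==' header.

== SKYLINES ==
[[30,3],[32,0]]
[[30,3],[32,2],[34,0]]
[[16,12],[19,0],[30,3],[32,2],[34,0]]
[[16,12],[19,0],[30,3],[32,2],[34,20],[35,0]]
[[16,12],[19,0],[30,3],[32,2],[34,20],[35,11],[40,0]]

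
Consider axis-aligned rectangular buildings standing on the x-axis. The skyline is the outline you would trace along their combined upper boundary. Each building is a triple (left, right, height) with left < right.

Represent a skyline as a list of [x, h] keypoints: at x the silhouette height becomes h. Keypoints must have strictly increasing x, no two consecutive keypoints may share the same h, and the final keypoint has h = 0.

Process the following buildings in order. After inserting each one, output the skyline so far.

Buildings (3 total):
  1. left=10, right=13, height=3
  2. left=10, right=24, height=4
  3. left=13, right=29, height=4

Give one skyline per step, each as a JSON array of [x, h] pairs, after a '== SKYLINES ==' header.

== SKYLINES ==
[[10,3],[13,0]]
[[10,4],[24,0]]
[[10,4],[29,0]]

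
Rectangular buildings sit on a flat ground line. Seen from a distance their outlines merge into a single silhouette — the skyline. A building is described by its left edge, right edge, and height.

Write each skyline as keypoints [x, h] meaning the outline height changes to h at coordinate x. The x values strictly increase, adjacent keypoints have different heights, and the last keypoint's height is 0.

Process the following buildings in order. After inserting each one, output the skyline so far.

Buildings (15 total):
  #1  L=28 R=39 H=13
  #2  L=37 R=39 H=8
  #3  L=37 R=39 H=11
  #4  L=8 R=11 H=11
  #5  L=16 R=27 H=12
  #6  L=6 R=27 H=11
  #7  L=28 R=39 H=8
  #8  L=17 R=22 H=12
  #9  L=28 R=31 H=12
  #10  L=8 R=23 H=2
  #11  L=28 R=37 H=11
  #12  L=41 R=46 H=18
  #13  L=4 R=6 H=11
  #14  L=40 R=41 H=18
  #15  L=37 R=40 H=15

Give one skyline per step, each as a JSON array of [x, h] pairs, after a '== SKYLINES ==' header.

== SKYLINES ==
[[28,13],[39,0]]
[[28,13],[39,0]]
[[28,13],[39,0]]
[[8,11],[11,0],[28,13],[39,0]]
[[8,11],[11,0],[16,12],[27,0],[28,13],[39,0]]
[[6,11],[16,12],[27,0],[28,13],[39,0]]
[[6,11],[16,12],[27,0],[28,13],[39,0]]
[[6,11],[16,12],[27,0],[28,13],[39,0]]
[[6,11],[16,12],[27,0],[28,13],[39,0]]
[[6,11],[16,12],[27,0],[28,13],[39,0]]
[[6,11],[16,12],[27,0],[28,13],[39,0]]
[[6,11],[16,12],[27,0],[28,13],[39,0],[41,18],[46,0]]
[[4,11],[16,12],[27,0],[28,13],[39,0],[41,18],[46,0]]
[[4,11],[16,12],[27,0],[28,13],[39,0],[40,18],[46,0]]
[[4,11],[16,12],[27,0],[28,13],[37,15],[40,18],[46,0]]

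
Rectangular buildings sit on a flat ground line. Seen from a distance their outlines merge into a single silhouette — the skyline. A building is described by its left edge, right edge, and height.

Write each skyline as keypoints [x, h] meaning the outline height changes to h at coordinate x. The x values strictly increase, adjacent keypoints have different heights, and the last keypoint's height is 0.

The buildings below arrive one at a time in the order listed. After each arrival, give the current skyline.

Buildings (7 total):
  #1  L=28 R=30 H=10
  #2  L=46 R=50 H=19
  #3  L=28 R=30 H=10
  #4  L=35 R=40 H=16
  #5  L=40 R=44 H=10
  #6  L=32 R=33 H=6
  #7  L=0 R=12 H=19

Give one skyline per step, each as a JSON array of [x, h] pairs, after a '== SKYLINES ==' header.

== SKYLINES ==
[[28,10],[30,0]]
[[28,10],[30,0],[46,19],[50,0]]
[[28,10],[30,0],[46,19],[50,0]]
[[28,10],[30,0],[35,16],[40,0],[46,19],[50,0]]
[[28,10],[30,0],[35,16],[40,10],[44,0],[46,19],[50,0]]
[[28,10],[30,0],[32,6],[33,0],[35,16],[40,10],[44,0],[46,19],[50,0]]
[[0,19],[12,0],[28,10],[30,0],[32,6],[33,0],[35,16],[40,10],[44,0],[46,19],[50,0]]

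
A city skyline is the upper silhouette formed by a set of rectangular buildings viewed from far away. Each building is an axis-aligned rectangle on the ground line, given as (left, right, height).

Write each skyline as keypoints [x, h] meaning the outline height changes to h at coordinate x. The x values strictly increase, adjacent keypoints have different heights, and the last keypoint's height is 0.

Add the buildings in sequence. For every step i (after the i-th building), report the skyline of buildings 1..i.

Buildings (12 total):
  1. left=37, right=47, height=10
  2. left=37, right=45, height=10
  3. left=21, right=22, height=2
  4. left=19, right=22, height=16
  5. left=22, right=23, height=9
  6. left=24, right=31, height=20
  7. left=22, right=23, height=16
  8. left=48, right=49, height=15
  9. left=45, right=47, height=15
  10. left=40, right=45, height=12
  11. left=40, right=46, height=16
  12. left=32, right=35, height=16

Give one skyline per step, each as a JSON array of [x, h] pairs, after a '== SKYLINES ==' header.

== SKYLINES ==
[[37,10],[47,0]]
[[37,10],[47,0]]
[[21,2],[22,0],[37,10],[47,0]]
[[19,16],[22,0],[37,10],[47,0]]
[[19,16],[22,9],[23,0],[37,10],[47,0]]
[[19,16],[22,9],[23,0],[24,20],[31,0],[37,10],[47,0]]
[[19,16],[23,0],[24,20],[31,0],[37,10],[47,0]]
[[19,16],[23,0],[24,20],[31,0],[37,10],[47,0],[48,15],[49,0]]
[[19,16],[23,0],[24,20],[31,0],[37,10],[45,15],[47,0],[48,15],[49,0]]
[[19,16],[23,0],[24,20],[31,0],[37,10],[40,12],[45,15],[47,0],[48,15],[49,0]]
[[19,16],[23,0],[24,20],[31,0],[37,10],[40,16],[46,15],[47,0],[48,15],[49,0]]
[[19,16],[23,0],[24,20],[31,0],[32,16],[35,0],[37,10],[40,16],[46,15],[47,0],[48,15],[49,0]]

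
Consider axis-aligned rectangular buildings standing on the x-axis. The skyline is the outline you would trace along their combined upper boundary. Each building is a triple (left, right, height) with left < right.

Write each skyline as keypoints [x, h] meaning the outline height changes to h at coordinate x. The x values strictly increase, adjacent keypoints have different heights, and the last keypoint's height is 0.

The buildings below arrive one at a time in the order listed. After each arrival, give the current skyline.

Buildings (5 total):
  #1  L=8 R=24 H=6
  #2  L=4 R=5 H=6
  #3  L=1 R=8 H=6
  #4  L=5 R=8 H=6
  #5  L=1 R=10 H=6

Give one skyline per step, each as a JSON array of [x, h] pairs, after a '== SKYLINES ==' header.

== SKYLINES ==
[[8,6],[24,0]]
[[4,6],[5,0],[8,6],[24,0]]
[[1,6],[24,0]]
[[1,6],[24,0]]
[[1,6],[24,0]]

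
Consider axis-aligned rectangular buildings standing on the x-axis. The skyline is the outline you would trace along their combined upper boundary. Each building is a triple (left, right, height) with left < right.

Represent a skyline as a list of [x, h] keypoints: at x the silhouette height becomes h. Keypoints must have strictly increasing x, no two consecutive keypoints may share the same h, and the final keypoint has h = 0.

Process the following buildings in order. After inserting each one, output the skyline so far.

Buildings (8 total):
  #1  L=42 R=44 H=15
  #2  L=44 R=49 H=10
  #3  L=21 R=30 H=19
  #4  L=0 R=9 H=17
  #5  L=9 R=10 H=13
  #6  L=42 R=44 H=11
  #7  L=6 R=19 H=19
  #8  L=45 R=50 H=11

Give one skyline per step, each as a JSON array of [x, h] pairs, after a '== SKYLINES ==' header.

== SKYLINES ==
[[42,15],[44,0]]
[[42,15],[44,10],[49,0]]
[[21,19],[30,0],[42,15],[44,10],[49,0]]
[[0,17],[9,0],[21,19],[30,0],[42,15],[44,10],[49,0]]
[[0,17],[9,13],[10,0],[21,19],[30,0],[42,15],[44,10],[49,0]]
[[0,17],[9,13],[10,0],[21,19],[30,0],[42,15],[44,10],[49,0]]
[[0,17],[6,19],[19,0],[21,19],[30,0],[42,15],[44,10],[49,0]]
[[0,17],[6,19],[19,0],[21,19],[30,0],[42,15],[44,10],[45,11],[50,0]]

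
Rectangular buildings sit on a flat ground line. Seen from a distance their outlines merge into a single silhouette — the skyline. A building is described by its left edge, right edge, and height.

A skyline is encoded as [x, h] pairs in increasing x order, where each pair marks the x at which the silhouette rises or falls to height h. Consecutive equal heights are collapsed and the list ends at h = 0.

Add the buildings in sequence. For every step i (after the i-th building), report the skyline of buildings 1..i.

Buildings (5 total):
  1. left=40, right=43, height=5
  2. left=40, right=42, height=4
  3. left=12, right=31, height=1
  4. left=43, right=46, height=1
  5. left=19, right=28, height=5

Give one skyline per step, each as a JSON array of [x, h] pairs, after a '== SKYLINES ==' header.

== SKYLINES ==
[[40,5],[43,0]]
[[40,5],[43,0]]
[[12,1],[31,0],[40,5],[43,0]]
[[12,1],[31,0],[40,5],[43,1],[46,0]]
[[12,1],[19,5],[28,1],[31,0],[40,5],[43,1],[46,0]]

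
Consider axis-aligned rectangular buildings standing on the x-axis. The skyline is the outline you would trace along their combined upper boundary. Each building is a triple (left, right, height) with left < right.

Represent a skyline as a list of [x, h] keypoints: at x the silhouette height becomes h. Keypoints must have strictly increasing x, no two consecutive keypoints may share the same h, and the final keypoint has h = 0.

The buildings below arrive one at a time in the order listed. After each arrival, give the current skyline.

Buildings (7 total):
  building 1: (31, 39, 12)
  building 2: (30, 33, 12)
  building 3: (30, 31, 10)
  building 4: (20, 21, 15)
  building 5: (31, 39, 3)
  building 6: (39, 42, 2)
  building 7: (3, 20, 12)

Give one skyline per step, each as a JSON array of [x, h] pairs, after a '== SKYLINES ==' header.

== SKYLINES ==
[[31,12],[39,0]]
[[30,12],[39,0]]
[[30,12],[39,0]]
[[20,15],[21,0],[30,12],[39,0]]
[[20,15],[21,0],[30,12],[39,0]]
[[20,15],[21,0],[30,12],[39,2],[42,0]]
[[3,12],[20,15],[21,0],[30,12],[39,2],[42,0]]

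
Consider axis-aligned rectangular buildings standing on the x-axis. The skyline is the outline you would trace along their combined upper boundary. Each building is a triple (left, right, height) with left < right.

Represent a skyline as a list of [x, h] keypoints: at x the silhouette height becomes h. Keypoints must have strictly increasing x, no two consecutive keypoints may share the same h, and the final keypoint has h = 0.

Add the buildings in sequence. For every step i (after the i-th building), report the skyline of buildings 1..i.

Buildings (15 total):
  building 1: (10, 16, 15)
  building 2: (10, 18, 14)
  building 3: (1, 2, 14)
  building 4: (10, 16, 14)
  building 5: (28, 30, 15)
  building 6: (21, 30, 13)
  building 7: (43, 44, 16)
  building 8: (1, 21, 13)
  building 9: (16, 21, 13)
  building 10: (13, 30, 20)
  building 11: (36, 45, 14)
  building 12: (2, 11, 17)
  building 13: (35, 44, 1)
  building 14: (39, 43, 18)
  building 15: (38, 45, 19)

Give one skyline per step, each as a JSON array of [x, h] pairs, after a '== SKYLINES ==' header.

== SKYLINES ==
[[10,15],[16,0]]
[[10,15],[16,14],[18,0]]
[[1,14],[2,0],[10,15],[16,14],[18,0]]
[[1,14],[2,0],[10,15],[16,14],[18,0]]
[[1,14],[2,0],[10,15],[16,14],[18,0],[28,15],[30,0]]
[[1,14],[2,0],[10,15],[16,14],[18,0],[21,13],[28,15],[30,0]]
[[1,14],[2,0],[10,15],[16,14],[18,0],[21,13],[28,15],[30,0],[43,16],[44,0]]
[[1,14],[2,13],[10,15],[16,14],[18,13],[28,15],[30,0],[43,16],[44,0]]
[[1,14],[2,13],[10,15],[16,14],[18,13],[28,15],[30,0],[43,16],[44,0]]
[[1,14],[2,13],[10,15],[13,20],[30,0],[43,16],[44,0]]
[[1,14],[2,13],[10,15],[13,20],[30,0],[36,14],[43,16],[44,14],[45,0]]
[[1,14],[2,17],[11,15],[13,20],[30,0],[36,14],[43,16],[44,14],[45,0]]
[[1,14],[2,17],[11,15],[13,20],[30,0],[35,1],[36,14],[43,16],[44,14],[45,0]]
[[1,14],[2,17],[11,15],[13,20],[30,0],[35,1],[36,14],[39,18],[43,16],[44,14],[45,0]]
[[1,14],[2,17],[11,15],[13,20],[30,0],[35,1],[36,14],[38,19],[45,0]]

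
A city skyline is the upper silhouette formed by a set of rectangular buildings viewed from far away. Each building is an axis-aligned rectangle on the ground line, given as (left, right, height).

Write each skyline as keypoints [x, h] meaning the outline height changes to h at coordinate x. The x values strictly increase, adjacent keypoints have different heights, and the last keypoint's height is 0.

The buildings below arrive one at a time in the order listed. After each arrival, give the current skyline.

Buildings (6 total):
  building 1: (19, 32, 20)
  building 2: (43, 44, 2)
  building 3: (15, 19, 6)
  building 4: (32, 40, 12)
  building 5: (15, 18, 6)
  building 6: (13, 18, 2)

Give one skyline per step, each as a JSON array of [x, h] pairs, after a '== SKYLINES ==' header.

== SKYLINES ==
[[19,20],[32,0]]
[[19,20],[32,0],[43,2],[44,0]]
[[15,6],[19,20],[32,0],[43,2],[44,0]]
[[15,6],[19,20],[32,12],[40,0],[43,2],[44,0]]
[[15,6],[19,20],[32,12],[40,0],[43,2],[44,0]]
[[13,2],[15,6],[19,20],[32,12],[40,0],[43,2],[44,0]]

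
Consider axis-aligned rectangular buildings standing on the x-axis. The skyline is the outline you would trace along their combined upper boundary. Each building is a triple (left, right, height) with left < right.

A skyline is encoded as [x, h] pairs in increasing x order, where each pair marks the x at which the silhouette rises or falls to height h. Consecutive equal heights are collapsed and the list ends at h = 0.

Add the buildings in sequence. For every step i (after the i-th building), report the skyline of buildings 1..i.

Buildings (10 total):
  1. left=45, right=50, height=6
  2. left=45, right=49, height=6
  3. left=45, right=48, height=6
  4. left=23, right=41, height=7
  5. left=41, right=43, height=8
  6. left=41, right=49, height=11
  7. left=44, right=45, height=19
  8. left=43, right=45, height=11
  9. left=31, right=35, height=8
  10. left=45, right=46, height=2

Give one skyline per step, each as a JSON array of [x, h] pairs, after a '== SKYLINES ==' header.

== SKYLINES ==
[[45,6],[50,0]]
[[45,6],[50,0]]
[[45,6],[50,0]]
[[23,7],[41,0],[45,6],[50,0]]
[[23,7],[41,8],[43,0],[45,6],[50,0]]
[[23,7],[41,11],[49,6],[50,0]]
[[23,7],[41,11],[44,19],[45,11],[49,6],[50,0]]
[[23,7],[41,11],[44,19],[45,11],[49,6],[50,0]]
[[23,7],[31,8],[35,7],[41,11],[44,19],[45,11],[49,6],[50,0]]
[[23,7],[31,8],[35,7],[41,11],[44,19],[45,11],[49,6],[50,0]]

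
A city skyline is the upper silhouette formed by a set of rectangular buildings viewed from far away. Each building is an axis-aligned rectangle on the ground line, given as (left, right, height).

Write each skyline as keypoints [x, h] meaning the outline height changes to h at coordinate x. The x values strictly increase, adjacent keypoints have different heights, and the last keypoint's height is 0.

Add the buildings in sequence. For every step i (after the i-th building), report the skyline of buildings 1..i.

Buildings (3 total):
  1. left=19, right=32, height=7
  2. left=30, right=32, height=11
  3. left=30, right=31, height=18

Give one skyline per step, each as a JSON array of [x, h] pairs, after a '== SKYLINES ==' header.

== SKYLINES ==
[[19,7],[32,0]]
[[19,7],[30,11],[32,0]]
[[19,7],[30,18],[31,11],[32,0]]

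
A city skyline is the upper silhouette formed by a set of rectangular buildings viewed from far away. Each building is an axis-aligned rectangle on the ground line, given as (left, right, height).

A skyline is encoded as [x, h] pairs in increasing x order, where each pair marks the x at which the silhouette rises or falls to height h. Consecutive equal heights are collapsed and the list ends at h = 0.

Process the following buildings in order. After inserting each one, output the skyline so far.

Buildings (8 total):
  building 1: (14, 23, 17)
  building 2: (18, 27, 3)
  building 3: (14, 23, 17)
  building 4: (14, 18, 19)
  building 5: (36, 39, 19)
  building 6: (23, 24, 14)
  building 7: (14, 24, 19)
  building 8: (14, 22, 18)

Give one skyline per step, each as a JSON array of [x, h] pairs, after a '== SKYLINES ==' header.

== SKYLINES ==
[[14,17],[23,0]]
[[14,17],[23,3],[27,0]]
[[14,17],[23,3],[27,0]]
[[14,19],[18,17],[23,3],[27,0]]
[[14,19],[18,17],[23,3],[27,0],[36,19],[39,0]]
[[14,19],[18,17],[23,14],[24,3],[27,0],[36,19],[39,0]]
[[14,19],[24,3],[27,0],[36,19],[39,0]]
[[14,19],[24,3],[27,0],[36,19],[39,0]]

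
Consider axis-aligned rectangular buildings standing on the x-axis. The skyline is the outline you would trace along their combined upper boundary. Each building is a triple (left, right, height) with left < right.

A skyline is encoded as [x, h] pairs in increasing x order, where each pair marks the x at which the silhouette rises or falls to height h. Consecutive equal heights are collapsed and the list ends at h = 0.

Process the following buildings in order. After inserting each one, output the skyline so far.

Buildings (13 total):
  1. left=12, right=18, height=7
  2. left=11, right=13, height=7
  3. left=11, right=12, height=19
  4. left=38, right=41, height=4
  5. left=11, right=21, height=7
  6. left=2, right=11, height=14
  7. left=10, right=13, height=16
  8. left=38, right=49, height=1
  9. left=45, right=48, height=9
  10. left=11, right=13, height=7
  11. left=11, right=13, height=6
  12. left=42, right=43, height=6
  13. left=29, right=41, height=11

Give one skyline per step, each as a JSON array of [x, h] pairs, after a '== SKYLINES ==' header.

== SKYLINES ==
[[12,7],[18,0]]
[[11,7],[18,0]]
[[11,19],[12,7],[18,0]]
[[11,19],[12,7],[18,0],[38,4],[41,0]]
[[11,19],[12,7],[21,0],[38,4],[41,0]]
[[2,14],[11,19],[12,7],[21,0],[38,4],[41,0]]
[[2,14],[10,16],[11,19],[12,16],[13,7],[21,0],[38,4],[41,0]]
[[2,14],[10,16],[11,19],[12,16],[13,7],[21,0],[38,4],[41,1],[49,0]]
[[2,14],[10,16],[11,19],[12,16],[13,7],[21,0],[38,4],[41,1],[45,9],[48,1],[49,0]]
[[2,14],[10,16],[11,19],[12,16],[13,7],[21,0],[38,4],[41,1],[45,9],[48,1],[49,0]]
[[2,14],[10,16],[11,19],[12,16],[13,7],[21,0],[38,4],[41,1],[45,9],[48,1],[49,0]]
[[2,14],[10,16],[11,19],[12,16],[13,7],[21,0],[38,4],[41,1],[42,6],[43,1],[45,9],[48,1],[49,0]]
[[2,14],[10,16],[11,19],[12,16],[13,7],[21,0],[29,11],[41,1],[42,6],[43,1],[45,9],[48,1],[49,0]]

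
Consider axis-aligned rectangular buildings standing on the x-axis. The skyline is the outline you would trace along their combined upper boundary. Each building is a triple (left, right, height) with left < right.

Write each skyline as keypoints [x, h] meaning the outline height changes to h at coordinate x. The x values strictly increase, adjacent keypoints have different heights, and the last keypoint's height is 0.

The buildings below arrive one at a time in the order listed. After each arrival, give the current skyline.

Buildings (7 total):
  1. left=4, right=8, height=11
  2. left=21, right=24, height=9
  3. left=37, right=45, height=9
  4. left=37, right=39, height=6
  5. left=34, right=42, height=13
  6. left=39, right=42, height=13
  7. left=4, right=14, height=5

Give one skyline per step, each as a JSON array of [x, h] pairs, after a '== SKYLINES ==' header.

== SKYLINES ==
[[4,11],[8,0]]
[[4,11],[8,0],[21,9],[24,0]]
[[4,11],[8,0],[21,9],[24,0],[37,9],[45,0]]
[[4,11],[8,0],[21,9],[24,0],[37,9],[45,0]]
[[4,11],[8,0],[21,9],[24,0],[34,13],[42,9],[45,0]]
[[4,11],[8,0],[21,9],[24,0],[34,13],[42,9],[45,0]]
[[4,11],[8,5],[14,0],[21,9],[24,0],[34,13],[42,9],[45,0]]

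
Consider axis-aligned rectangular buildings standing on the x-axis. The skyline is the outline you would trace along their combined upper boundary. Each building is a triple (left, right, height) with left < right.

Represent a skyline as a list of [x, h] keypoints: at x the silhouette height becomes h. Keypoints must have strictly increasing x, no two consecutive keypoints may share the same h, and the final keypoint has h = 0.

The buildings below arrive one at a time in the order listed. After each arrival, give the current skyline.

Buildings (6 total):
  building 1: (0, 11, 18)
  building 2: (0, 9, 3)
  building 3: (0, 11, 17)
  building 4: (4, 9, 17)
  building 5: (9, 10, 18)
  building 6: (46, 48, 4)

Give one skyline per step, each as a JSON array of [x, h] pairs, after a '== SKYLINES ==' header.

== SKYLINES ==
[[0,18],[11,0]]
[[0,18],[11,0]]
[[0,18],[11,0]]
[[0,18],[11,0]]
[[0,18],[11,0]]
[[0,18],[11,0],[46,4],[48,0]]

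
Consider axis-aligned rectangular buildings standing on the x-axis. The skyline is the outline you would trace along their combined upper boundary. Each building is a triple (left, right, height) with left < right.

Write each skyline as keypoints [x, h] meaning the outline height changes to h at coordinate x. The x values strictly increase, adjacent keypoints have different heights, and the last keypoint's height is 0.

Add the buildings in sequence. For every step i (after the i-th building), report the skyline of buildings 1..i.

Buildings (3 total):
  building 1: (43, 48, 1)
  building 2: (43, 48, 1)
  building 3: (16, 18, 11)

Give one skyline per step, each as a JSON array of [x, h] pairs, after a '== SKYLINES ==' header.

== SKYLINES ==
[[43,1],[48,0]]
[[43,1],[48,0]]
[[16,11],[18,0],[43,1],[48,0]]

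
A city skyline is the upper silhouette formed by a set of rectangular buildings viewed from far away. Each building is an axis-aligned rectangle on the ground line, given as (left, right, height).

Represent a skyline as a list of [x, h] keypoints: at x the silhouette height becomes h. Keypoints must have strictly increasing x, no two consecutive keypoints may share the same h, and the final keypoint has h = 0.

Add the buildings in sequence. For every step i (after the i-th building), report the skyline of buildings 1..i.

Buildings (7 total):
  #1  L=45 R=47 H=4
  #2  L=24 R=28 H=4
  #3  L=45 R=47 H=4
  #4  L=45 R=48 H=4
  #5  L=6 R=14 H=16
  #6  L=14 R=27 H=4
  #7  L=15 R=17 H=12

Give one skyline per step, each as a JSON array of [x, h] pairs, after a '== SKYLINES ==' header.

== SKYLINES ==
[[45,4],[47,0]]
[[24,4],[28,0],[45,4],[47,0]]
[[24,4],[28,0],[45,4],[47,0]]
[[24,4],[28,0],[45,4],[48,0]]
[[6,16],[14,0],[24,4],[28,0],[45,4],[48,0]]
[[6,16],[14,4],[28,0],[45,4],[48,0]]
[[6,16],[14,4],[15,12],[17,4],[28,0],[45,4],[48,0]]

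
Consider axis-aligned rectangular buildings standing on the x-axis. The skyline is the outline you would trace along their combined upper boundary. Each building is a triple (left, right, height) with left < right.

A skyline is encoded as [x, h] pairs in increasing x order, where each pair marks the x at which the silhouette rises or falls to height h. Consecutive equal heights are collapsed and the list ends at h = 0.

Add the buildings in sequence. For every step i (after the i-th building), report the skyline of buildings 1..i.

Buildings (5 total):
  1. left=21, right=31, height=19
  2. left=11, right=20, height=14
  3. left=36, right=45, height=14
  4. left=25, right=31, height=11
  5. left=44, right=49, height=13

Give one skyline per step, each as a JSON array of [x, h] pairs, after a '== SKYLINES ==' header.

== SKYLINES ==
[[21,19],[31,0]]
[[11,14],[20,0],[21,19],[31,0]]
[[11,14],[20,0],[21,19],[31,0],[36,14],[45,0]]
[[11,14],[20,0],[21,19],[31,0],[36,14],[45,0]]
[[11,14],[20,0],[21,19],[31,0],[36,14],[45,13],[49,0]]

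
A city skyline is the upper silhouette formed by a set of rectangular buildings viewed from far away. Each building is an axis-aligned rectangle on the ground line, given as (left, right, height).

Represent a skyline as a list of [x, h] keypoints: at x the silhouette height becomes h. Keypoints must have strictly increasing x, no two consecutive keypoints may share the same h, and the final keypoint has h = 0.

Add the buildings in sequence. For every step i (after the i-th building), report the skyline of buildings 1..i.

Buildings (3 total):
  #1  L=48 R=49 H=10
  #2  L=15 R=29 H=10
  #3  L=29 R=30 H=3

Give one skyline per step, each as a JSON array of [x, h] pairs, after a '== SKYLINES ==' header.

== SKYLINES ==
[[48,10],[49,0]]
[[15,10],[29,0],[48,10],[49,0]]
[[15,10],[29,3],[30,0],[48,10],[49,0]]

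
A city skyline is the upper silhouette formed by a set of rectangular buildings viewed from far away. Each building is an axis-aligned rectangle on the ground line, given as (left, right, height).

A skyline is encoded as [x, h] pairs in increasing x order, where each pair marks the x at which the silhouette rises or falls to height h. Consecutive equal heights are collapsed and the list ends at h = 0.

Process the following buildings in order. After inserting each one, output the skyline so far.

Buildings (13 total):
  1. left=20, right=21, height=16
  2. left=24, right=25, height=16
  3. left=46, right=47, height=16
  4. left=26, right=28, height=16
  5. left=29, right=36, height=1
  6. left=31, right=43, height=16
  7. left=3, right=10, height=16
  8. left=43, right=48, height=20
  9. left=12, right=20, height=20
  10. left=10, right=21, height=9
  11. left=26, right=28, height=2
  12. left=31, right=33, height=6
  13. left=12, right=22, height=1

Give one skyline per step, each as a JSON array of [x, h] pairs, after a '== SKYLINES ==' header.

== SKYLINES ==
[[20,16],[21,0]]
[[20,16],[21,0],[24,16],[25,0]]
[[20,16],[21,0],[24,16],[25,0],[46,16],[47,0]]
[[20,16],[21,0],[24,16],[25,0],[26,16],[28,0],[46,16],[47,0]]
[[20,16],[21,0],[24,16],[25,0],[26,16],[28,0],[29,1],[36,0],[46,16],[47,0]]
[[20,16],[21,0],[24,16],[25,0],[26,16],[28,0],[29,1],[31,16],[43,0],[46,16],[47,0]]
[[3,16],[10,0],[20,16],[21,0],[24,16],[25,0],[26,16],[28,0],[29,1],[31,16],[43,0],[46,16],[47,0]]
[[3,16],[10,0],[20,16],[21,0],[24,16],[25,0],[26,16],[28,0],[29,1],[31,16],[43,20],[48,0]]
[[3,16],[10,0],[12,20],[20,16],[21,0],[24,16],[25,0],[26,16],[28,0],[29,1],[31,16],[43,20],[48,0]]
[[3,16],[10,9],[12,20],[20,16],[21,0],[24,16],[25,0],[26,16],[28,0],[29,1],[31,16],[43,20],[48,0]]
[[3,16],[10,9],[12,20],[20,16],[21,0],[24,16],[25,0],[26,16],[28,0],[29,1],[31,16],[43,20],[48,0]]
[[3,16],[10,9],[12,20],[20,16],[21,0],[24,16],[25,0],[26,16],[28,0],[29,1],[31,16],[43,20],[48,0]]
[[3,16],[10,9],[12,20],[20,16],[21,1],[22,0],[24,16],[25,0],[26,16],[28,0],[29,1],[31,16],[43,20],[48,0]]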